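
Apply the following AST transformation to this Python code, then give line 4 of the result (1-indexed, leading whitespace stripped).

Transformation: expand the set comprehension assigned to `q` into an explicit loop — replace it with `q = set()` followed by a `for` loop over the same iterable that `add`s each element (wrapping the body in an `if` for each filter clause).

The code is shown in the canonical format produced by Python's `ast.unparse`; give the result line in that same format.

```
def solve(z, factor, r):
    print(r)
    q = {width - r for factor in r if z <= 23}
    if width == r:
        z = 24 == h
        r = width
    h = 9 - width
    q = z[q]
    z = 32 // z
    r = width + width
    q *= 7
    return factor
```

for factor in r:

Transformed code:
def solve(z, factor, r):
    print(r)
    q = set()
    for factor in r:
        if z <= 23:
            q.add(width - r)
    if width == r:
        z = 24 == h
        r = width
    h = 9 - width
    q = z[q]
    z = 32 // z
    r = width + width
    q *= 7
    return factor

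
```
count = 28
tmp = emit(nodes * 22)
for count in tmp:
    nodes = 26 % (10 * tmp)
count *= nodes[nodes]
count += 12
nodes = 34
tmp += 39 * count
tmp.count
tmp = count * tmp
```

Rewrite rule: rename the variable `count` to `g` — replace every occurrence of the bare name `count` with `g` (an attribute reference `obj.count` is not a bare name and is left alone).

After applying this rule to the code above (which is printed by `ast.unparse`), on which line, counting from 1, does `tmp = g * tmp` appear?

10

Transformed code:
g = 28
tmp = emit(nodes * 22)
for g in tmp:
    nodes = 26 % (10 * tmp)
g *= nodes[nodes]
g += 12
nodes = 34
tmp += 39 * g
tmp.count
tmp = g * tmp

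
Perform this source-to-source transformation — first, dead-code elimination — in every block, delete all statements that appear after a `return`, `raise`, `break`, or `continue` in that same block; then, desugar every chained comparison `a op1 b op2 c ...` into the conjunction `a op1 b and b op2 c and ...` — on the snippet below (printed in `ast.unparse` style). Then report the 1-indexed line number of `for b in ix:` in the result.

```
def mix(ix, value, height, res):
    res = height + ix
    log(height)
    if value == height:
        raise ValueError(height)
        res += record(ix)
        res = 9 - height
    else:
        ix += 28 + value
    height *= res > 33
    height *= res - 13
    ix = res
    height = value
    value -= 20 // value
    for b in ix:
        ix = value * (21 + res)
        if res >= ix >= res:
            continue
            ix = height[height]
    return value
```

13

Transformed code:
def mix(ix, value, height, res):
    res = height + ix
    log(height)
    if value == height:
        raise ValueError(height)
    else:
        ix += 28 + value
    height *= res > 33
    height *= res - 13
    ix = res
    height = value
    value -= 20 // value
    for b in ix:
        ix = value * (21 + res)
        if res >= ix and ix >= res:
            continue
    return value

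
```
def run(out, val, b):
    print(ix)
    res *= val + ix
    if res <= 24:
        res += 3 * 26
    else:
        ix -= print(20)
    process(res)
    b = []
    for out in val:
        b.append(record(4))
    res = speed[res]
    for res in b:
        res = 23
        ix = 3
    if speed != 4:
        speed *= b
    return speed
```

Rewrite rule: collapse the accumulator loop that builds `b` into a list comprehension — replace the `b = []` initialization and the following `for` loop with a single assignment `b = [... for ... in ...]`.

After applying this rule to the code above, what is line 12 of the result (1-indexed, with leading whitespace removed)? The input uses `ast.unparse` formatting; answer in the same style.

Transformed code:
def run(out, val, b):
    print(ix)
    res *= val + ix
    if res <= 24:
        res += 3 * 26
    else:
        ix -= print(20)
    process(res)
    b = [record(4) for out in val]
    res = speed[res]
    for res in b:
        res = 23
        ix = 3
    if speed != 4:
        speed *= b
    return speed

res = 23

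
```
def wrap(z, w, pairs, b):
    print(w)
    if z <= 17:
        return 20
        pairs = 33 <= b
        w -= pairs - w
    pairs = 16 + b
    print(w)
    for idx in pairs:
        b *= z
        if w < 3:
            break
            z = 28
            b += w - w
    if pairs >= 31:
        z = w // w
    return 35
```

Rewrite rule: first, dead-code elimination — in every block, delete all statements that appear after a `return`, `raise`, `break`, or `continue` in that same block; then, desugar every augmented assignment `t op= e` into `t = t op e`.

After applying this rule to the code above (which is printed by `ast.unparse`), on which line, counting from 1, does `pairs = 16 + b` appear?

5

Transformed code:
def wrap(z, w, pairs, b):
    print(w)
    if z <= 17:
        return 20
    pairs = 16 + b
    print(w)
    for idx in pairs:
        b = b * z
        if w < 3:
            break
    if pairs >= 31:
        z = w // w
    return 35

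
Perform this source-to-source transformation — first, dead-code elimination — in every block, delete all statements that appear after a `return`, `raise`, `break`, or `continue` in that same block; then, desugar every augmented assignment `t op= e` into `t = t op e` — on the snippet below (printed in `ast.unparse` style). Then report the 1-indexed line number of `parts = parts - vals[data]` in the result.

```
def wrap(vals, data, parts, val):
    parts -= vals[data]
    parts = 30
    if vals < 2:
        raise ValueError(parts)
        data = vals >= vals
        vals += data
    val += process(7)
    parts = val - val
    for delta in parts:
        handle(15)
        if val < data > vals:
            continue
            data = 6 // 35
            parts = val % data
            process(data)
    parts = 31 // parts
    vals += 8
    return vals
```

2

Transformed code:
def wrap(vals, data, parts, val):
    parts = parts - vals[data]
    parts = 30
    if vals < 2:
        raise ValueError(parts)
    val = val + process(7)
    parts = val - val
    for delta in parts:
        handle(15)
        if val < data > vals:
            continue
    parts = 31 // parts
    vals = vals + 8
    return vals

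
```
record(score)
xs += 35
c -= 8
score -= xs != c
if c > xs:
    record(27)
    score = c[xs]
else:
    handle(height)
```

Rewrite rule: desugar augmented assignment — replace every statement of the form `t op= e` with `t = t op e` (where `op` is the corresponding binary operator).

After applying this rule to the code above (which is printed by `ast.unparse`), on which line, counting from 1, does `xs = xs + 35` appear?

Transformed code:
record(score)
xs = xs + 35
c = c - 8
score = score - (xs != c)
if c > xs:
    record(27)
    score = c[xs]
else:
    handle(height)

2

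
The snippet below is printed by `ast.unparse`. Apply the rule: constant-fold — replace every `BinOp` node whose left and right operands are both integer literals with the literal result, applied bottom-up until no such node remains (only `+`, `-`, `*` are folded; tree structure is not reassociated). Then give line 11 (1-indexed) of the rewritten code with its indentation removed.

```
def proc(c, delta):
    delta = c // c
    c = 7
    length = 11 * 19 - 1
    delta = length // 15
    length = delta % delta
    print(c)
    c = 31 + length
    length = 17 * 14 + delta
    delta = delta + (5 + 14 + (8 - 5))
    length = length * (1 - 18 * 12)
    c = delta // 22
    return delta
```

Transformed code:
def proc(c, delta):
    delta = c // c
    c = 7
    length = 208
    delta = length // 15
    length = delta % delta
    print(c)
    c = 31 + length
    length = 238 + delta
    delta = delta + 22
    length = length * -215
    c = delta // 22
    return delta

length = length * -215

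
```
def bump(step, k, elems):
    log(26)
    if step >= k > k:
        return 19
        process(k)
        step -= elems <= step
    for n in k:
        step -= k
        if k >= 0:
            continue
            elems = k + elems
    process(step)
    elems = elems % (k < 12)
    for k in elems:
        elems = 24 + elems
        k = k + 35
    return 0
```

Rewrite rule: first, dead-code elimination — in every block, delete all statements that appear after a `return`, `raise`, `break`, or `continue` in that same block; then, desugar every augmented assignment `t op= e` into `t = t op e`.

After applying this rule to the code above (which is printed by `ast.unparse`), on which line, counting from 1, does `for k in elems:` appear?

11

Transformed code:
def bump(step, k, elems):
    log(26)
    if step >= k > k:
        return 19
    for n in k:
        step = step - k
        if k >= 0:
            continue
    process(step)
    elems = elems % (k < 12)
    for k in elems:
        elems = 24 + elems
        k = k + 35
    return 0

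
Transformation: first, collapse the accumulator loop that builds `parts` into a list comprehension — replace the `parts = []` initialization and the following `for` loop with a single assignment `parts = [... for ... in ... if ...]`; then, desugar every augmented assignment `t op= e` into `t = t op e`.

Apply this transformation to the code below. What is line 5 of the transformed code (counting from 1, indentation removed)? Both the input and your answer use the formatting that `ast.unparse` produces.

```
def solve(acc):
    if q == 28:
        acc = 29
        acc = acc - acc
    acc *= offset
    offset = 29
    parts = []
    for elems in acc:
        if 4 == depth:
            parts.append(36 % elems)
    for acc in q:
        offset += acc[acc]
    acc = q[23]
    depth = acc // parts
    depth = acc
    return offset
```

Transformed code:
def solve(acc):
    if q == 28:
        acc = 29
        acc = acc - acc
    acc = acc * offset
    offset = 29
    parts = [36 % elems for elems in acc if 4 == depth]
    for acc in q:
        offset = offset + acc[acc]
    acc = q[23]
    depth = acc // parts
    depth = acc
    return offset

acc = acc * offset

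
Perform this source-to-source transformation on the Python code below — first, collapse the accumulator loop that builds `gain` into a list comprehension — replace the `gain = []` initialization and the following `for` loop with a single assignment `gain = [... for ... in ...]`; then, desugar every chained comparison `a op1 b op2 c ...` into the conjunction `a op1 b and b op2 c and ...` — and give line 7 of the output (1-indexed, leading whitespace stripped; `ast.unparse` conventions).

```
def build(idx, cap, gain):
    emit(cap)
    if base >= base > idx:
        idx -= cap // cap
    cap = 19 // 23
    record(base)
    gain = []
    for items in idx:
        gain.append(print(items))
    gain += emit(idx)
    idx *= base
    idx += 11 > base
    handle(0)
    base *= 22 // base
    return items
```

gain = [print(items) for items in idx]

Transformed code:
def build(idx, cap, gain):
    emit(cap)
    if base >= base and base > idx:
        idx -= cap // cap
    cap = 19 // 23
    record(base)
    gain = [print(items) for items in idx]
    gain += emit(idx)
    idx *= base
    idx += 11 > base
    handle(0)
    base *= 22 // base
    return items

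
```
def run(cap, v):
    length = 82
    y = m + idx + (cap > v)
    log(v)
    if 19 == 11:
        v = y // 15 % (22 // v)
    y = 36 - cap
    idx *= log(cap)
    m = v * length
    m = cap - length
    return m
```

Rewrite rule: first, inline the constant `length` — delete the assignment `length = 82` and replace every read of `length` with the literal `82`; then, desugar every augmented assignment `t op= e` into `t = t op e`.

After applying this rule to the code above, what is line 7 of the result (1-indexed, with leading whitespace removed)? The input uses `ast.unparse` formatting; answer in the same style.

idx = idx * log(cap)

Transformed code:
def run(cap, v):
    y = m + idx + (cap > v)
    log(v)
    if 19 == 11:
        v = y // 15 % (22 // v)
    y = 36 - cap
    idx = idx * log(cap)
    m = v * 82
    m = cap - 82
    return m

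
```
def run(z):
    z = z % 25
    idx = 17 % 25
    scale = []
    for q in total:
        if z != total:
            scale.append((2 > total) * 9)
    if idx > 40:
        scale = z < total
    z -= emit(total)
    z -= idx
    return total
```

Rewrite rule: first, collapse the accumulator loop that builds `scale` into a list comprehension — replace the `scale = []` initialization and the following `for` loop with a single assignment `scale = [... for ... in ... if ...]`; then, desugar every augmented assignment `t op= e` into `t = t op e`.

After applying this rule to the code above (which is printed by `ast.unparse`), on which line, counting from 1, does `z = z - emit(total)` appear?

Transformed code:
def run(z):
    z = z % 25
    idx = 17 % 25
    scale = [(2 > total) * 9 for q in total if z != total]
    if idx > 40:
        scale = z < total
    z = z - emit(total)
    z = z - idx
    return total

7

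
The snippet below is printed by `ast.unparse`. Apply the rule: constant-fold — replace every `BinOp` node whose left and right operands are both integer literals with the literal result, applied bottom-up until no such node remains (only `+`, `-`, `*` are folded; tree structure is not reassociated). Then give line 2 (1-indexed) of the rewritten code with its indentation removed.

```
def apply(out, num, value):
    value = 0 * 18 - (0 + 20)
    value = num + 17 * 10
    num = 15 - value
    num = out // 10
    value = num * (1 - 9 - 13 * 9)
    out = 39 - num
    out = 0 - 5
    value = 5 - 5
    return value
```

value = -20

Transformed code:
def apply(out, num, value):
    value = -20
    value = num + 170
    num = 15 - value
    num = out // 10
    value = num * -125
    out = 39 - num
    out = -5
    value = 0
    return value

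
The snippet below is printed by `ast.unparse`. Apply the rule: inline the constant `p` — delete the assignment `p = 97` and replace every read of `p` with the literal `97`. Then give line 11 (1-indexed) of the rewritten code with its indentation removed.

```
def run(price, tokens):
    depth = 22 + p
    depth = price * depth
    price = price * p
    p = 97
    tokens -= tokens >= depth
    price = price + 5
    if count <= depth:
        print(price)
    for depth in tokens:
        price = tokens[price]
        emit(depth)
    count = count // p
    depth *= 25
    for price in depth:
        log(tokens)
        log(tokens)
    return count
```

Transformed code:
def run(price, tokens):
    depth = 22 + 97
    depth = price * depth
    price = price * 97
    tokens -= tokens >= depth
    price = price + 5
    if count <= depth:
        print(price)
    for depth in tokens:
        price = tokens[price]
        emit(depth)
    count = count // 97
    depth *= 25
    for price in depth:
        log(tokens)
        log(tokens)
    return count

emit(depth)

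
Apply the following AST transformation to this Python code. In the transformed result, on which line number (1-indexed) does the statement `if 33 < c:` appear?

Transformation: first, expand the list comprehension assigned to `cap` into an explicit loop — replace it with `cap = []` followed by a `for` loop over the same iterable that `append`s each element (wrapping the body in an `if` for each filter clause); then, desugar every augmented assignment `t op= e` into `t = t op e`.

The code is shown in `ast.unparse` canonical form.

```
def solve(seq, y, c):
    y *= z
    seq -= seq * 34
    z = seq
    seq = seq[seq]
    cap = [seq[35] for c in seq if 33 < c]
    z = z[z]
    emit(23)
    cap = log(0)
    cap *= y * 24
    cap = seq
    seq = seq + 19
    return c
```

8

Transformed code:
def solve(seq, y, c):
    y = y * z
    seq = seq - seq * 34
    z = seq
    seq = seq[seq]
    cap = []
    for c in seq:
        if 33 < c:
            cap.append(seq[35])
    z = z[z]
    emit(23)
    cap = log(0)
    cap = cap * (y * 24)
    cap = seq
    seq = seq + 19
    return c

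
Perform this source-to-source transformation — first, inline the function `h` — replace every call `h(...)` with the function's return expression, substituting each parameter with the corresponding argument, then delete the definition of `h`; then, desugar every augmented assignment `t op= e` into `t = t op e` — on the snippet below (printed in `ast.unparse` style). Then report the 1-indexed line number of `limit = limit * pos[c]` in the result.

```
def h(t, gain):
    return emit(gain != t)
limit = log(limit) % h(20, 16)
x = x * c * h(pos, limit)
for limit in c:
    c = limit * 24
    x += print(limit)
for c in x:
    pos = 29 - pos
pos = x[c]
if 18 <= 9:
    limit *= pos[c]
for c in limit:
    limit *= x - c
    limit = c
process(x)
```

Transformed code:
limit = log(limit) % emit(16 != 20)
x = x * c * emit(limit != pos)
for limit in c:
    c = limit * 24
    x = x + print(limit)
for c in x:
    pos = 29 - pos
pos = x[c]
if 18 <= 9:
    limit = limit * pos[c]
for c in limit:
    limit = limit * (x - c)
    limit = c
process(x)

10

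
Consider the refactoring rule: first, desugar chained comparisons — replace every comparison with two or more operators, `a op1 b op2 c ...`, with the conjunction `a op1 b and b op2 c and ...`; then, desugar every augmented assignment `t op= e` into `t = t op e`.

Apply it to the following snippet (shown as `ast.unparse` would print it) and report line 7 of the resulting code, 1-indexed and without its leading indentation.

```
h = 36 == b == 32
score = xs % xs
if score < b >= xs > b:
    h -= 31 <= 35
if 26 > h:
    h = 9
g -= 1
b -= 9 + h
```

g = g - 1

Transformed code:
h = 36 == b and b == 32
score = xs % xs
if score < b and b >= xs and (xs > b):
    h = h - (31 <= 35)
if 26 > h:
    h = 9
g = g - 1
b = b - (9 + h)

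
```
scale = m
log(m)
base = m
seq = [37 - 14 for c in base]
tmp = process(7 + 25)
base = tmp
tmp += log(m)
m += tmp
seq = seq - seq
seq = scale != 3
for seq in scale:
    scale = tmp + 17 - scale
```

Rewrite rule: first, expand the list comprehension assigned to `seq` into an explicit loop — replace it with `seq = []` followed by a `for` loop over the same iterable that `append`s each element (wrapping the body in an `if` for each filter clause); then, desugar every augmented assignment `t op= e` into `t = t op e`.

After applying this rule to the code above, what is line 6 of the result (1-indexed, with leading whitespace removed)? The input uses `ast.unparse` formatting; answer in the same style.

Transformed code:
scale = m
log(m)
base = m
seq = []
for c in base:
    seq.append(37 - 14)
tmp = process(7 + 25)
base = tmp
tmp = tmp + log(m)
m = m + tmp
seq = seq - seq
seq = scale != 3
for seq in scale:
    scale = tmp + 17 - scale

seq.append(37 - 14)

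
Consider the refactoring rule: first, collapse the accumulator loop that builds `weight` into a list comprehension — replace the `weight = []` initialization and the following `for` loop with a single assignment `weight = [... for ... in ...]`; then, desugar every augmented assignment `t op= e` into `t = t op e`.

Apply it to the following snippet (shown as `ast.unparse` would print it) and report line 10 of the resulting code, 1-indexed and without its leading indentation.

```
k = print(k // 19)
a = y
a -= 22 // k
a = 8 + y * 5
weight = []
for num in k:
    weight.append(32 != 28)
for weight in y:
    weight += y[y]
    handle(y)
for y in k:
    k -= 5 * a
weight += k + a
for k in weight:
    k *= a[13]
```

k = k - 5 * a

Transformed code:
k = print(k // 19)
a = y
a = a - 22 // k
a = 8 + y * 5
weight = [32 != 28 for num in k]
for weight in y:
    weight = weight + y[y]
    handle(y)
for y in k:
    k = k - 5 * a
weight = weight + (k + a)
for k in weight:
    k = k * a[13]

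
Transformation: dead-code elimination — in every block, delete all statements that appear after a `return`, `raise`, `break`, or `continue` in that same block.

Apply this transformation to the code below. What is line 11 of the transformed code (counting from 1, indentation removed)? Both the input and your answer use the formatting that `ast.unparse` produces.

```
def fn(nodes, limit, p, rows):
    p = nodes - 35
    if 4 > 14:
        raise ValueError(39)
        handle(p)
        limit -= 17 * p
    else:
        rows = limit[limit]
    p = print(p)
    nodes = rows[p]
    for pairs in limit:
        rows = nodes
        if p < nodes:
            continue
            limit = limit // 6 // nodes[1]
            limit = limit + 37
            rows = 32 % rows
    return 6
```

if p < nodes:

Transformed code:
def fn(nodes, limit, p, rows):
    p = nodes - 35
    if 4 > 14:
        raise ValueError(39)
    else:
        rows = limit[limit]
    p = print(p)
    nodes = rows[p]
    for pairs in limit:
        rows = nodes
        if p < nodes:
            continue
    return 6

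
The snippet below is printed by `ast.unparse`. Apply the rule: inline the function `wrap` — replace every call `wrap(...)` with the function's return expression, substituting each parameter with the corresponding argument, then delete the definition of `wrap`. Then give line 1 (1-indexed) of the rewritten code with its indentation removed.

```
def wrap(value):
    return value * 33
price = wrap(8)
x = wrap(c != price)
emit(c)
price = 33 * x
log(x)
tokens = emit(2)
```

Transformed code:
price = 8 * 33
x = (c != price) * 33
emit(c)
price = 33 * x
log(x)
tokens = emit(2)

price = 8 * 33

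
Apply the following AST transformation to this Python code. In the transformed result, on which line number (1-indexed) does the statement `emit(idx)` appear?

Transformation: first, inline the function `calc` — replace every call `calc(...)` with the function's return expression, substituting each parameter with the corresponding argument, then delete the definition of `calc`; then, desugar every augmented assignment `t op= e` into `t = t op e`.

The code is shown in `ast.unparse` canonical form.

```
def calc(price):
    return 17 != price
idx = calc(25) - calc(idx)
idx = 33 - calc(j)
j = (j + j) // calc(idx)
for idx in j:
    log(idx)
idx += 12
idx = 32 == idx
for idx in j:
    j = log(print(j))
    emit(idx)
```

Transformed code:
idx = (17 != 25) - (17 != idx)
idx = 33 - (17 != j)
j = (j + j) // (17 != idx)
for idx in j:
    log(idx)
idx = idx + 12
idx = 32 == idx
for idx in j:
    j = log(print(j))
    emit(idx)

10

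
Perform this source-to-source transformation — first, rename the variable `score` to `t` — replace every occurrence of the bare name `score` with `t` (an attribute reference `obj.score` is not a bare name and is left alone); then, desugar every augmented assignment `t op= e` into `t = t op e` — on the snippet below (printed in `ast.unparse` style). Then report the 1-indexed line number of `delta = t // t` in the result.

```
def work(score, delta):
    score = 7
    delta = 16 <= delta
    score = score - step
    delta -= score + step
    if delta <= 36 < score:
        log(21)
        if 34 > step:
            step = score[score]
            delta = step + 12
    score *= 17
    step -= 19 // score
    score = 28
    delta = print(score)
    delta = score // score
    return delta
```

15

Transformed code:
def work(t, delta):
    t = 7
    delta = 16 <= delta
    t = t - step
    delta = delta - (t + step)
    if delta <= 36 < t:
        log(21)
        if 34 > step:
            step = t[t]
            delta = step + 12
    t = t * 17
    step = step - 19 // t
    t = 28
    delta = print(t)
    delta = t // t
    return delta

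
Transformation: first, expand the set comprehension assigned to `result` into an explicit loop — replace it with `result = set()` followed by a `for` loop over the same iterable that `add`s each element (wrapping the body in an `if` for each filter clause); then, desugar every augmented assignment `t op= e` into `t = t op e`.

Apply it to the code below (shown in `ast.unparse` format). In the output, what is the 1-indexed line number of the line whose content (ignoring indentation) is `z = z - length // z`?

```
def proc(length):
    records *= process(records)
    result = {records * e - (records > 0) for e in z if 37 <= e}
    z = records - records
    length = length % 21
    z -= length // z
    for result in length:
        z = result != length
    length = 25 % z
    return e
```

9

Transformed code:
def proc(length):
    records = records * process(records)
    result = set()
    for e in z:
        if 37 <= e:
            result.add(records * e - (records > 0))
    z = records - records
    length = length % 21
    z = z - length // z
    for result in length:
        z = result != length
    length = 25 % z
    return e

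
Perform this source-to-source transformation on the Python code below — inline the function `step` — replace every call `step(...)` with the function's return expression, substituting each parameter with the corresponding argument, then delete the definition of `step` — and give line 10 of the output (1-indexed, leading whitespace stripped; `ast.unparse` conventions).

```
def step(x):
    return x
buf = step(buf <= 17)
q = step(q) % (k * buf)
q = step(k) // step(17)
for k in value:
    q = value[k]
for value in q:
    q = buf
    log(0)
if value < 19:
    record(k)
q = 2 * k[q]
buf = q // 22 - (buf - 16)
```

Transformed code:
buf = buf <= 17
q = q % (k * buf)
q = k // 17
for k in value:
    q = value[k]
for value in q:
    q = buf
    log(0)
if value < 19:
    record(k)
q = 2 * k[q]
buf = q // 22 - (buf - 16)

record(k)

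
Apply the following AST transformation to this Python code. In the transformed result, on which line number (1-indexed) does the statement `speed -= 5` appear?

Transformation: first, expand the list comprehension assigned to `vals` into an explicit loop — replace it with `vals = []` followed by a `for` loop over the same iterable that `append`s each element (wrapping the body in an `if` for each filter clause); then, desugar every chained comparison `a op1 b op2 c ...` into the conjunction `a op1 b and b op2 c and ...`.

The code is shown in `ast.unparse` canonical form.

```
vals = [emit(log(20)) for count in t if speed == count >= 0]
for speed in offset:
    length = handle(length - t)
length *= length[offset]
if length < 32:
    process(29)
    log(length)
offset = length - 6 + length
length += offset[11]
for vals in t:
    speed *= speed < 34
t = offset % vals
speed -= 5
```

Transformed code:
vals = []
for count in t:
    if speed == count and count >= 0:
        vals.append(emit(log(20)))
for speed in offset:
    length = handle(length - t)
length *= length[offset]
if length < 32:
    process(29)
    log(length)
offset = length - 6 + length
length += offset[11]
for vals in t:
    speed *= speed < 34
t = offset % vals
speed -= 5

16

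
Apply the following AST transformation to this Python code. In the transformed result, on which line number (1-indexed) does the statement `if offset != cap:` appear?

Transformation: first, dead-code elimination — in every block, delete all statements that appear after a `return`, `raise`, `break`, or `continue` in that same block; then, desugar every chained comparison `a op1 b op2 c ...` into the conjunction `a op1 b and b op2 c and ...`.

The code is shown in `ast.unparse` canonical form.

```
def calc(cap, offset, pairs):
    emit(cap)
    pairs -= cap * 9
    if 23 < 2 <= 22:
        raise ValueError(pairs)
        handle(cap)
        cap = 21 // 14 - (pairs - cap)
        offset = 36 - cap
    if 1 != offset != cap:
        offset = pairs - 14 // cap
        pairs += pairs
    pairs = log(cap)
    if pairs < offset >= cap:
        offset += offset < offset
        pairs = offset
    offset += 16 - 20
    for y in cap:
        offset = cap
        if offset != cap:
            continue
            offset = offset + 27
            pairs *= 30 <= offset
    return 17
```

16

Transformed code:
def calc(cap, offset, pairs):
    emit(cap)
    pairs -= cap * 9
    if 23 < 2 and 2 <= 22:
        raise ValueError(pairs)
    if 1 != offset and offset != cap:
        offset = pairs - 14 // cap
        pairs += pairs
    pairs = log(cap)
    if pairs < offset and offset >= cap:
        offset += offset < offset
        pairs = offset
    offset += 16 - 20
    for y in cap:
        offset = cap
        if offset != cap:
            continue
    return 17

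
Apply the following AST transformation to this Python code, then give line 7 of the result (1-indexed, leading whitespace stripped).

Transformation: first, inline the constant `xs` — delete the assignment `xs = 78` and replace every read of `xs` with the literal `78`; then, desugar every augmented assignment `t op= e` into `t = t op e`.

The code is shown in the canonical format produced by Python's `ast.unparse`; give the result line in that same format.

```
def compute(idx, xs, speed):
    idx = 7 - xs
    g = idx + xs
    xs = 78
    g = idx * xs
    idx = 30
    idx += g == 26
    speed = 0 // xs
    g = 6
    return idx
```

speed = 0 // 78

Transformed code:
def compute(idx, xs, speed):
    idx = 7 - 78
    g = idx + 78
    g = idx * 78
    idx = 30
    idx = idx + (g == 26)
    speed = 0 // 78
    g = 6
    return idx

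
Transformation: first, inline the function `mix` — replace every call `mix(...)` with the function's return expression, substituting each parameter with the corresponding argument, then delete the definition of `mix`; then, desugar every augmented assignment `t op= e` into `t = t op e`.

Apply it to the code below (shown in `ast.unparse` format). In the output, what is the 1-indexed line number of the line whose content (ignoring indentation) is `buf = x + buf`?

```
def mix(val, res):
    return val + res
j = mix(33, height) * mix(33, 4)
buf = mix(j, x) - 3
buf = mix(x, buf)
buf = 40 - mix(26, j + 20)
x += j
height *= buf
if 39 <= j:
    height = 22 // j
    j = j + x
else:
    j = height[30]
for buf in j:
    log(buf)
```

Transformed code:
j = (33 + height) * (33 + 4)
buf = j + x - 3
buf = x + buf
buf = 40 - (26 + (j + 20))
x = x + j
height = height * buf
if 39 <= j:
    height = 22 // j
    j = j + x
else:
    j = height[30]
for buf in j:
    log(buf)

3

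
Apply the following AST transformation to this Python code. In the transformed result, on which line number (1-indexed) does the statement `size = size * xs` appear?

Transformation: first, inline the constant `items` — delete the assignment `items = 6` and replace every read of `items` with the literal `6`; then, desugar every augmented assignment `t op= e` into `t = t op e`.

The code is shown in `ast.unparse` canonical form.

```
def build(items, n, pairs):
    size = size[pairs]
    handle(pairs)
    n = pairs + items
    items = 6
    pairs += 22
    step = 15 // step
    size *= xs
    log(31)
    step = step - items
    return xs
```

7

Transformed code:
def build(items, n, pairs):
    size = size[pairs]
    handle(pairs)
    n = pairs + 6
    pairs = pairs + 22
    step = 15 // step
    size = size * xs
    log(31)
    step = step - 6
    return xs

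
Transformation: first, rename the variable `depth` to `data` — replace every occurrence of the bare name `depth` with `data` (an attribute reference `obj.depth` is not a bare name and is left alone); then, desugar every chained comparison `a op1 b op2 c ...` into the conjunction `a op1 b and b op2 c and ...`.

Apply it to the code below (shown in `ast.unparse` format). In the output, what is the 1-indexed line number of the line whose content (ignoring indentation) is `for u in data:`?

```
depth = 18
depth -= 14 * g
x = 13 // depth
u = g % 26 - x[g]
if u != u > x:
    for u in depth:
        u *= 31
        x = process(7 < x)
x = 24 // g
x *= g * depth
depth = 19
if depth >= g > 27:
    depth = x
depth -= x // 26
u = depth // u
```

Transformed code:
data = 18
data -= 14 * g
x = 13 // data
u = g % 26 - x[g]
if u != u and u > x:
    for u in data:
        u *= 31
        x = process(7 < x)
x = 24 // g
x *= g * data
data = 19
if data >= g and g > 27:
    data = x
data -= x // 26
u = data // u

6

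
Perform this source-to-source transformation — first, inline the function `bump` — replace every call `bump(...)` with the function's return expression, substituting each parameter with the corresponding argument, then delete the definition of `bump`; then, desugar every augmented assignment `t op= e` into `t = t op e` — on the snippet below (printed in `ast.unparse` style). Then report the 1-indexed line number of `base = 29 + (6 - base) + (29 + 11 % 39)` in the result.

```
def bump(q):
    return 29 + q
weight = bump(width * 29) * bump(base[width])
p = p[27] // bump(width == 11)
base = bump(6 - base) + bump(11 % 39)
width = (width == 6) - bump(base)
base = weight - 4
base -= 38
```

Transformed code:
weight = (29 + width * 29) * (29 + base[width])
p = p[27] // (29 + (width == 11))
base = 29 + (6 - base) + (29 + 11 % 39)
width = (width == 6) - (29 + base)
base = weight - 4
base = base - 38

3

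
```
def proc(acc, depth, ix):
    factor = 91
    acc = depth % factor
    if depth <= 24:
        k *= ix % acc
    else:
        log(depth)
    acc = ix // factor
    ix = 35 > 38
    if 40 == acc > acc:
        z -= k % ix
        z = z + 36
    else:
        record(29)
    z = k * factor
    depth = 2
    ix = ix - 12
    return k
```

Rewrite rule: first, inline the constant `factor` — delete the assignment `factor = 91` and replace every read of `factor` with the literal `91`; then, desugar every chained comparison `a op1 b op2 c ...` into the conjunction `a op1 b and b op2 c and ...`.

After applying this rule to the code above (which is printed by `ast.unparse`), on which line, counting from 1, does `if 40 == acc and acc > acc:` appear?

9

Transformed code:
def proc(acc, depth, ix):
    acc = depth % 91
    if depth <= 24:
        k *= ix % acc
    else:
        log(depth)
    acc = ix // 91
    ix = 35 > 38
    if 40 == acc and acc > acc:
        z -= k % ix
        z = z + 36
    else:
        record(29)
    z = k * 91
    depth = 2
    ix = ix - 12
    return k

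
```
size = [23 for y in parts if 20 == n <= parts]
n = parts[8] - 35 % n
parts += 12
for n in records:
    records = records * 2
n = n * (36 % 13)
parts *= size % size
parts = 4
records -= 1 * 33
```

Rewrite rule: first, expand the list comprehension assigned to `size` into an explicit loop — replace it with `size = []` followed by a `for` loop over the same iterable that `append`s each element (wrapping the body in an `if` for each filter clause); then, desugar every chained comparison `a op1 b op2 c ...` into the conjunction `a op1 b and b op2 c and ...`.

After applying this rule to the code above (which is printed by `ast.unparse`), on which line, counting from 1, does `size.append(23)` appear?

Transformed code:
size = []
for y in parts:
    if 20 == n and n <= parts:
        size.append(23)
n = parts[8] - 35 % n
parts += 12
for n in records:
    records = records * 2
n = n * (36 % 13)
parts *= size % size
parts = 4
records -= 1 * 33

4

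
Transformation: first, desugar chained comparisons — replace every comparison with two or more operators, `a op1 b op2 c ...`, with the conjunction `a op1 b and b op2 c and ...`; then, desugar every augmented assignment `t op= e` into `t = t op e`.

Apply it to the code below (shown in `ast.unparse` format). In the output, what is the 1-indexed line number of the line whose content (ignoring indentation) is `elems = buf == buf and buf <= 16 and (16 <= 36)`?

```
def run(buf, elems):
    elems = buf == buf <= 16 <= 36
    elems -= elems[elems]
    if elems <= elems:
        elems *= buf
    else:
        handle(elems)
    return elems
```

Transformed code:
def run(buf, elems):
    elems = buf == buf and buf <= 16 and (16 <= 36)
    elems = elems - elems[elems]
    if elems <= elems:
        elems = elems * buf
    else:
        handle(elems)
    return elems

2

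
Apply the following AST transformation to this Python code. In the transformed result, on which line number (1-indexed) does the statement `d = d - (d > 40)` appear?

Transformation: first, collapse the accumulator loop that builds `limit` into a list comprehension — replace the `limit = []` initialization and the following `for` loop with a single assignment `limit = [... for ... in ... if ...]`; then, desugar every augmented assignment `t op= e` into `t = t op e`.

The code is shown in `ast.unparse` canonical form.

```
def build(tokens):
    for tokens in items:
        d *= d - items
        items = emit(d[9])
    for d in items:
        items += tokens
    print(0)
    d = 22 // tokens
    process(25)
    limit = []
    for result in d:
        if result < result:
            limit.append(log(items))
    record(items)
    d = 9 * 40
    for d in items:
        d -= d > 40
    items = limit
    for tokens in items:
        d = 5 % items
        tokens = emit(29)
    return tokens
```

Transformed code:
def build(tokens):
    for tokens in items:
        d = d * (d - items)
        items = emit(d[9])
    for d in items:
        items = items + tokens
    print(0)
    d = 22 // tokens
    process(25)
    limit = [log(items) for result in d if result < result]
    record(items)
    d = 9 * 40
    for d in items:
        d = d - (d > 40)
    items = limit
    for tokens in items:
        d = 5 % items
        tokens = emit(29)
    return tokens

14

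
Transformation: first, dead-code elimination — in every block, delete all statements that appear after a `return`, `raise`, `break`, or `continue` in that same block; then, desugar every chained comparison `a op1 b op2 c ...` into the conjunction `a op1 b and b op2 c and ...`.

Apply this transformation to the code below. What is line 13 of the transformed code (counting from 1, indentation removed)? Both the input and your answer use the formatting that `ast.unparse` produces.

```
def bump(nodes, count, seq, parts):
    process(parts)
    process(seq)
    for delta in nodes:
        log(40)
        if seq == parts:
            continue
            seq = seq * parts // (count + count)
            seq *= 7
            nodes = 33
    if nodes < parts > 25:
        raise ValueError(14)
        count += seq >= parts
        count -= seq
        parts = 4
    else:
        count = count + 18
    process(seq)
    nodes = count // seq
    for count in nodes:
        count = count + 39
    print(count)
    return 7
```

nodes = count // seq

Transformed code:
def bump(nodes, count, seq, parts):
    process(parts)
    process(seq)
    for delta in nodes:
        log(40)
        if seq == parts:
            continue
    if nodes < parts and parts > 25:
        raise ValueError(14)
    else:
        count = count + 18
    process(seq)
    nodes = count // seq
    for count in nodes:
        count = count + 39
    print(count)
    return 7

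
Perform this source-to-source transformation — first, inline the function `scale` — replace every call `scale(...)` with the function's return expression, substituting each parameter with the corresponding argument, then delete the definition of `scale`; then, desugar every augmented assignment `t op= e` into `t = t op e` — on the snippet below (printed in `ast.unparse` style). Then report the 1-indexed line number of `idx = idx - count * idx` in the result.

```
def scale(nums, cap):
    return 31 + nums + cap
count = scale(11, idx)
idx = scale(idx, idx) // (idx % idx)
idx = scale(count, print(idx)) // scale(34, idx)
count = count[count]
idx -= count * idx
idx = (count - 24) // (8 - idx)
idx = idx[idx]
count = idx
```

Transformed code:
count = 31 + 11 + idx
idx = (31 + idx + idx) // (idx % idx)
idx = (31 + count + print(idx)) // (31 + 34 + idx)
count = count[count]
idx = idx - count * idx
idx = (count - 24) // (8 - idx)
idx = idx[idx]
count = idx

5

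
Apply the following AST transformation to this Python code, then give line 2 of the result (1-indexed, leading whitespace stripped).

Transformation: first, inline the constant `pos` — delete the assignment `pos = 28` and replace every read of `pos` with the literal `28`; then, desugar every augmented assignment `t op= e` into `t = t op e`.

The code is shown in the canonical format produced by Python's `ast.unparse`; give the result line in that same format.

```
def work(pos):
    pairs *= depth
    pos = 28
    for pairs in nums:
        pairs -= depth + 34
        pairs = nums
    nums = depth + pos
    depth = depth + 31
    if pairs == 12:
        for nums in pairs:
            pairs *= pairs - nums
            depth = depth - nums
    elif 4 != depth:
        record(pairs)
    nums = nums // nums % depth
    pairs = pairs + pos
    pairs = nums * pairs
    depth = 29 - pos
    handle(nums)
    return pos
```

pairs = pairs * depth

Transformed code:
def work(pos):
    pairs = pairs * depth
    for pairs in nums:
        pairs = pairs - (depth + 34)
        pairs = nums
    nums = depth + 28
    depth = depth + 31
    if pairs == 12:
        for nums in pairs:
            pairs = pairs * (pairs - nums)
            depth = depth - nums
    elif 4 != depth:
        record(pairs)
    nums = nums // nums % depth
    pairs = pairs + 28
    pairs = nums * pairs
    depth = 29 - 28
    handle(nums)
    return 28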